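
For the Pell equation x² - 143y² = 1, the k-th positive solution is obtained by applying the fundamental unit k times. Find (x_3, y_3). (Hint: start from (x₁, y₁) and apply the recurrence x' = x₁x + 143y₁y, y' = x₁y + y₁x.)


Step 1: Find the fundamental solution (x₁, y₁) of x² - 143y² = 1.
  Expand √143 as a continued fraction. a₀ = ⌊√143⌋ = 11; iterate m_{k+1} = d_k·a_k − m_k, d_{k+1} = (143 − m_{k+1}²)/d_k, a_{k+1} = ⌊(a₀ + m_{k+1})/d_{k+1}⌋ (starting m₀ = 0, d₀ = 1), with convergents p_k = a_k·p_{k-1} + p_{k-2}, q_k = a_k·q_{k-1} + q_{k-2} (p₋₁ = 1, q₋₁ = 0):
  k = 0: a₀ = 11; p₀/q₀ = 11/1; p₀² − 143·q₀² = 121 − 143 = -22.
  k = 1: m = 11, d = 22, a = ⌊(11 + 11)/22⌋ = 1; p/q = (1·11 + 1)/(1·1 + 0) = 12/1; p² − 143·q² = 144 − 143 = 1.
  The first convergent with p² − 143·q² = 1 gives the fundamental solution (x₁, y₁) = (12, 1).
Step 2: Apply the recurrence (x_{n+1}, y_{n+1}) = (x₁x_n + 143y₁y_n, x₁y_n + y₁x_n) repeatedly.
  From (x_1, y_1) = (12, 1): x_2 = 12·12 + 143·1·1 = 287; y_2 = 12·1 + 1·12 = 24.
  From (x_2, y_2) = (287, 24): x_3 = 12·287 + 143·1·24 = 6876; y_3 = 12·24 + 1·287 = 575.
Step 3: Verify x_3² - 143·y_3² = 47279376 - 47279375 = 1 (should be 1). ✓

(x_1, y_1) = (12, 1); (x_3, y_3) = (6876, 575).


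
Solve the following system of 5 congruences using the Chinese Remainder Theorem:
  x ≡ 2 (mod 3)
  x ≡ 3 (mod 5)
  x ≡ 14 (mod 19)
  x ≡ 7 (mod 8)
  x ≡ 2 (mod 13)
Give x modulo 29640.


Product of moduli M = 3 · 5 · 19 · 8 · 13 = 29640.
Merge one congruence at a time:
  Start: x ≡ 2 (mod 3).
  Combine with x ≡ 3 (mod 5); new modulus lcm = 15.
    Write x = 2 + 3·t and substitute into x ≡ 3 (mod 5): 3·t ≡ 3 − 2 = 1 (mod 5).
    The inverse of 3 mod 5 is 2 (since 3·2 = 6 = 1·5 + 1), so t ≡ 2·1 = 2 ≡ 2 (mod 5).
    Then x = 2 + 3·2 = 8, valid modulo lcm(3, 5) = 15: x ≡ 8 (mod 15).
  Combine with x ≡ 14 (mod 19); new modulus lcm = 285.
    Write x = 8 + 15·t and substitute into x ≡ 14 (mod 19): 15·t ≡ 14 − 8 = 6 (mod 19).
    The inverse of 15 mod 19 is 14 (since 15·14 = 210 = 11·19 + 1), so t ≡ 14·6 = 84 ≡ 8 (mod 19).
    Then x = 8 + 15·8 = 128, valid modulo lcm(15, 19) = 285: x ≡ 128 (mod 285).
  Combine with x ≡ 7 (mod 8); new modulus lcm = 2280.
    Write x = 128 + 285·t and substitute into x ≡ 7 (mod 8): 285·t ≡ 7 − 128 = -121 (mod 8).
    Reduce coefficients mod 8: 5·t ≡ 7 (mod 8).
    The inverse of 5 mod 8 is 5 (since 5·5 = 25 = 3·8 + 1), so t ≡ 5·7 = 35 ≡ 3 (mod 8).
    Then x = 128 + 285·3 = 983, valid modulo lcm(285, 8) = 2280: x ≡ 983 (mod 2280).
  Combine with x ≡ 2 (mod 13); new modulus lcm = 29640.
    Write x = 983 + 2280·t and substitute into x ≡ 2 (mod 13): 2280·t ≡ 2 − 983 = -981 (mod 13).
    Reduce coefficients mod 13: 5·t ≡ 7 (mod 13).
    The inverse of 5 mod 13 is 8 (since 5·8 = 40 = 3·13 + 1), so t ≡ 8·7 = 56 ≡ 4 (mod 13).
    Then x = 983 + 2280·4 = 10103, valid modulo lcm(2280, 13) = 29640: x ≡ 10103 (mod 29640).
Verify against each original: 10103 mod 3 = 2, 10103 mod 5 = 3, 10103 mod 19 = 14, 10103 mod 8 = 7, 10103 mod 13 = 2.

x ≡ 10103 (mod 29640).


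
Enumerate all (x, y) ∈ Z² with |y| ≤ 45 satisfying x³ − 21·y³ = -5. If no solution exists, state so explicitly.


The equation is x³ - 21y³ = -5. For fixed y, x³ = 21·y³ − 5, so a solution requires the RHS to be a perfect cube.
Strategy: iterate y from -45 to 45, compute RHS = 21·y³ − 5, and check whether it is a (positive or negative) perfect cube.
Check small values of y:
  y = 0: RHS = -5 is not a perfect cube.
  y = 1: RHS = 16 is not a perfect cube.
  y = -1: RHS = -26 is not a perfect cube.
  y = 2: RHS = 163 is not a perfect cube.
  y = -2: RHS = -173 is not a perfect cube.
  y = 3: RHS = 562 is not a perfect cube.
  y = -3: RHS = -572 is not a perfect cube.
Continuing the search up to |y| = 45 finds no solutions either.
No (x, y) in the scanned range satisfies the equation.

No integer solutions with |y| ≤ 45.


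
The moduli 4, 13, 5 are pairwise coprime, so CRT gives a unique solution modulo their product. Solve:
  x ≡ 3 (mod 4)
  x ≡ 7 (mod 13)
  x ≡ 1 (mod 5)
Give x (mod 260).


Moduli 4, 13, 5 are pairwise coprime; by CRT there is a unique solution modulo M = 4 · 13 · 5 = 260.
Solve pairwise, accumulating the modulus:
  Start with x ≡ 3 (mod 4).
  Combine with x ≡ 7 (mod 13): since gcd(4, 13) = 1, we get a unique residue mod 52.
    Write x = 3 + 4·t and substitute into x ≡ 7 (mod 13): 4·t ≡ 7 − 3 = 4 (mod 13).
    The inverse of 4 mod 13 is 10 (since 4·10 = 40 = 3·13 + 1), so t ≡ 10·4 = 40 ≡ 1 (mod 13).
    Then x = 3 + 4·1 = 7, valid modulo lcm(4, 13) = 52: x ≡ 7 (mod 52).
  Combine with x ≡ 1 (mod 5): since gcd(52, 5) = 1, we get a unique residue mod 260.
    Write x = 7 + 52·t and substitute into x ≡ 1 (mod 5): 52·t ≡ 1 − 7 = -6 (mod 5).
    Reduce coefficients mod 5: 2·t ≡ 4 (mod 5).
    The inverse of 2 mod 5 is 3 (since 2·3 = 6 = 1·5 + 1), so t ≡ 3·4 = 12 ≡ 2 (mod 5).
    Then x = 7 + 52·2 = 111, valid modulo lcm(52, 5) = 260: x ≡ 111 (mod 260).
Verify: 111 mod 4 = 3 ✓, 111 mod 13 = 7 ✓, 111 mod 5 = 1 ✓.

x ≡ 111 (mod 260).


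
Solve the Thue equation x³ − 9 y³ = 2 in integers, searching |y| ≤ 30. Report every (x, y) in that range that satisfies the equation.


The equation is x³ - 9y³ = 2. For fixed y, x³ = 9·y³ + 2, so a solution requires the RHS to be a perfect cube.
Strategy: iterate y from -30 to 30, compute RHS = 9·y³ + 2, and check whether it is a (positive or negative) perfect cube.
Check small values of y:
  y = 0: RHS = 2 is not a perfect cube.
  y = 1: RHS = 11 is not a perfect cube.
  y = -1: RHS = -7 is not a perfect cube.
  y = 2: RHS = 74 is not a perfect cube.
  y = -2: RHS = -70 is not a perfect cube.
  y = 3: RHS = 245 is not a perfect cube.
  y = -3: RHS = -241 is not a perfect cube.
Continuing the search up to |y| = 30 finds no solutions either.
No (x, y) in the scanned range satisfies the equation.

No integer solutions with |y| ≤ 30.


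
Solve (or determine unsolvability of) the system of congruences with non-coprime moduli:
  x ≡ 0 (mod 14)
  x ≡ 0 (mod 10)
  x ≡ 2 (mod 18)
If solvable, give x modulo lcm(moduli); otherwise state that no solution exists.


Moduli 14, 10, 18 are not pairwise coprime, so CRT works modulo lcm(m_i) when all pairwise compatibility conditions hold.
Pairwise compatibility: gcd(m_i, m_j) must divide a_i - a_j for every pair.
Merge one congruence at a time:
  Start: x ≡ 0 (mod 14).
  Combine with x ≡ 0 (mod 10): gcd(14, 10) = 2; 0 - 0 = 0, which IS divisible by 2, so compatible.
    Write x = 0 + 14·t and substitute into x ≡ 0 (mod 10): 14·t ≡ 0 − 0 = 0 (mod 10).
    Divide the congruence (and modulus) by g = 2: 7·t ≡ 0 (mod 5).
    Reduce coefficients mod 5: 2·t ≡ 0 (mod 5).
    The inverse of 2 mod 5 is 3 (since 2·3 = 6 = 1·5 + 1), so t ≡ 3·0 = 0 ≡ 0 (mod 5).
    Then x = 0 + 14·0 = 0, valid modulo lcm(14, 10) = 70: x ≡ 0 (mod 70).
  Combine with x ≡ 2 (mod 18): gcd(70, 18) = 2; 2 - 0 = 2, which IS divisible by 2, so compatible.
    Write x = 0 + 70·t and substitute into x ≡ 2 (mod 18): 70·t ≡ 2 − 0 = 2 (mod 18).
    Divide the congruence (and modulus) by g = 2: 35·t ≡ 1 (mod 9).
    Reduce coefficients mod 9: 8·t ≡ 1 (mod 9).
    The inverse of 8 mod 9 is 8 (since 8·8 = 64 = 7·9 + 1), so t ≡ 8·1 = 8 ≡ 8 (mod 9).
    Then x = 0 + 70·8 = 560, valid modulo lcm(70, 18) = 630: x ≡ 560 (mod 630).
Verify: 560 mod 14 = 0, 560 mod 10 = 0, 560 mod 18 = 2.

x ≡ 560 (mod 630).


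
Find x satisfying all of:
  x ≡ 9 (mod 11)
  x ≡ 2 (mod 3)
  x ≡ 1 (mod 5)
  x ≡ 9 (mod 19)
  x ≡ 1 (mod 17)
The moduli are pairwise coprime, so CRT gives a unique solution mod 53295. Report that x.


Product of moduli M = 11 · 3 · 5 · 19 · 17 = 53295.
Merge one congruence at a time:
  Start: x ≡ 9 (mod 11).
  Combine with x ≡ 2 (mod 3); new modulus lcm = 33.
    Write x = 9 + 11·t and substitute into x ≡ 2 (mod 3): 11·t ≡ 2 − 9 = -7 (mod 3).
    Reduce coefficients mod 3: 2·t ≡ 2 (mod 3).
    The inverse of 2 mod 3 is 2 (since 2·2 = 4 = 1·3 + 1), so t ≡ 2·2 = 4 ≡ 1 (mod 3).
    Then x = 9 + 11·1 = 20, valid modulo lcm(11, 3) = 33: x ≡ 20 (mod 33).
  Combine with x ≡ 1 (mod 5); new modulus lcm = 165.
    Write x = 20 + 33·t and substitute into x ≡ 1 (mod 5): 33·t ≡ 1 − 20 = -19 (mod 5).
    Reduce coefficients mod 5: 3·t ≡ 1 (mod 5).
    The inverse of 3 mod 5 is 2 (since 3·2 = 6 = 1·5 + 1), so t ≡ 2·1 = 2 ≡ 2 (mod 5).
    Then x = 20 + 33·2 = 86, valid modulo lcm(33, 5) = 165: x ≡ 86 (mod 165).
  Combine with x ≡ 9 (mod 19); new modulus lcm = 3135.
    Write x = 86 + 165·t and substitute into x ≡ 9 (mod 19): 165·t ≡ 9 − 86 = -77 (mod 19).
    Reduce coefficients mod 19: 13·t ≡ 18 (mod 19).
    The inverse of 13 mod 19 is 3 (since 13·3 = 39 = 2·19 + 1), so t ≡ 3·18 = 54 ≡ 16 (mod 19).
    Then x = 86 + 165·16 = 2726, valid modulo lcm(165, 19) = 3135: x ≡ 2726 (mod 3135).
  Combine with x ≡ 1 (mod 17); new modulus lcm = 53295.
    Write x = 2726 + 3135·t and substitute into x ≡ 1 (mod 17): 3135·t ≡ 1 − 2726 = -2725 (mod 17).
    Reduce coefficients mod 17: 7·t ≡ 12 (mod 17).
    The inverse of 7 mod 17 is 5 (since 7·5 = 35 = 2·17 + 1), so t ≡ 5·12 = 60 ≡ 9 (mod 17).
    Then x = 2726 + 3135·9 = 30941, valid modulo lcm(3135, 17) = 53295: x ≡ 30941 (mod 53295).
Verify against each original: 30941 mod 11 = 9, 30941 mod 3 = 2, 30941 mod 5 = 1, 30941 mod 19 = 9, 30941 mod 17 = 1.

x ≡ 30941 (mod 53295).


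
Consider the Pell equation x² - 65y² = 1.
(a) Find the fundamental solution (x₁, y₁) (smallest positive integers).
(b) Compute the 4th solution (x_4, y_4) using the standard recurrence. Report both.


Step 1: Find the fundamental solution (x₁, y₁) of x² - 65y² = 1.
  Expand √65 as a continued fraction. a₀ = ⌊√65⌋ = 8; iterate m_{k+1} = d_k·a_k − m_k, d_{k+1} = (65 − m_{k+1}²)/d_k, a_{k+1} = ⌊(a₀ + m_{k+1})/d_{k+1}⌋ (starting m₀ = 0, d₀ = 1), with convergents p_k = a_k·p_{k-1} + p_{k-2}, q_k = a_k·q_{k-1} + q_{k-2} (p₋₁ = 1, q₋₁ = 0):
  k = 0: a₀ = 8; p₀/q₀ = 8/1; p₀² − 65·q₀² = 64 − 65 = -1.
  k = 1: m = 8, d = 1, a = ⌊(8 + 8)/1⌋ = 16; p/q = (16·8 + 1)/(16·1 + 0) = 129/16; p² − 65·q² = 16641 − 16640 = 1.
  The first convergent with p² − 65·q² = 1 gives the fundamental solution (x₁, y₁) = (129, 16).
Step 2: Apply the recurrence (x_{n+1}, y_{n+1}) = (x₁x_n + 65y₁y_n, x₁y_n + y₁x_n) repeatedly.
  From (x_1, y_1) = (129, 16): x_2 = 129·129 + 65·16·16 = 33281; y_2 = 129·16 + 16·129 = 4128.
  From (x_2, y_2) = (33281, 4128): x_3 = 129·33281 + 65·16·4128 = 8586369; y_3 = 129·4128 + 16·33281 = 1065008.
  From (x_3, y_3) = (8586369, 1065008): x_4 = 129·8586369 + 65·16·1065008 = 2215249921; y_4 = 129·1065008 + 16·8586369 = 274767936.
Step 3: Verify x_4² - 65·y_4² = 4907332212490506241 - 4907332212490506240 = 1 (should be 1). ✓

(x_1, y_1) = (129, 16); (x_4, y_4) = (2215249921, 274767936).


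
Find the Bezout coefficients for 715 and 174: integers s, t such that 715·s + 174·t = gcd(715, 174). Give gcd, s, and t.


Euclidean algorithm on (715, 174) — divide until remainder is 0:
  715 = 4 · 174 + 19
  174 = 9 · 19 + 3
  19 = 6 · 3 + 1
  3 = 3 · 1 + 0
gcd(715, 174) = 1.
Track Bezout coefficients alongside the remainders: start with r₀ = 715 = a·1 + b·0 (s = 1, t = 0) and r₁ = 174 = a·0 + b·1 (s = 0, t = 1); each new remainder r_{k+1} = r_{k-1} − q_k·r_k inherits s_{k+1} = s_{k-1} − q_k·s_k, t_{k+1} = t_{k-1} − q_k·t_k, so r_k = a·s_k + b·t_k at every step:
  q = 4: r = 19, s = 1 − 4·0 = 1, t = 0 − 4·1 = -4  (check: 715·1 + 174·(-4) = 19)
  q = 9: r = 3, s = 0 − 9·1 = -9, t = 1 − 9·(-4) = 37  (check: 715·(-9) + 174·37 = 3)
  q = 6: r = 1, s = 1 − 6·(-9) = 55, t = -4 − 6·37 = -226  (check: 715·55 + 174·(-226) = 1)
The row with r = 1 (the gcd) gives the Bezout coefficients s = 55, t = -226.
Result: 715 · (55) + 174 · (-226) = 1.

gcd(715, 174) = 1; s = 55, t = -226 (check: 715·55 + 174·(-226) = 1).


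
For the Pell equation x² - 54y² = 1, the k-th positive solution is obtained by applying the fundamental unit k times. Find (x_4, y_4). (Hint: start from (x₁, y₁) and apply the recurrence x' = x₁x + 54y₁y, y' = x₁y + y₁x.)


Step 1: Find the fundamental solution (x₁, y₁) of x² - 54y² = 1.
  Expand √54 as a continued fraction. a₀ = ⌊√54⌋ = 7; iterate m_{k+1} = d_k·a_k − m_k, d_{k+1} = (54 − m_{k+1}²)/d_k, a_{k+1} = ⌊(a₀ + m_{k+1})/d_{k+1}⌋ (starting m₀ = 0, d₀ = 1), with convergents p_k = a_k·p_{k-1} + p_{k-2}, q_k = a_k·q_{k-1} + q_{k-2} (p₋₁ = 1, q₋₁ = 0):
  k = 0: a₀ = 7; p₀/q₀ = 7/1; p₀² − 54·q₀² = 49 − 54 = -5.
  k = 1: m = 7, d = 5, a = ⌊(7 + 7)/5⌋ = 2; p/q = (2·7 + 1)/(2·1 + 0) = 15/2; p² − 54·q² = 225 − 216 = 9.
  k = 2: m = 3, d = 9, a = ⌊(7 + 3)/9⌋ = 1; p/q = (1·15 + 7)/(1·2 + 1) = 22/3; p² − 54·q² = 484 − 486 = -2.
  k = 3: m = 6, d = 2, a = ⌊(7 + 6)/2⌋ = 6; p/q = (6·22 + 15)/(6·3 + 2) = 147/20; p² − 54·q² = 21609 − 21600 = 9.
  k = 4: m = 6, d = 9, a = ⌊(7 + 6)/9⌋ = 1; p/q = (1·147 + 22)/(1·20 + 3) = 169/23; p² − 54·q² = 28561 − 28566 = -5.
  k = 5: m = 3, d = 5, a = ⌊(7 + 3)/5⌋ = 2; p/q = (2·169 + 147)/(2·23 + 20) = 485/66; p² − 54·q² = 235225 − 235224 = 1.
  The first convergent with p² − 54·q² = 1 gives the fundamental solution (x₁, y₁) = (485, 66).
Step 2: Apply the recurrence (x_{n+1}, y_{n+1}) = (x₁x_n + 54y₁y_n, x₁y_n + y₁x_n) repeatedly.
  From (x_1, y_1) = (485, 66): x_2 = 485·485 + 54·66·66 = 470449; y_2 = 485·66 + 66·485 = 64020.
  From (x_2, y_2) = (470449, 64020): x_3 = 485·470449 + 54·66·64020 = 456335045; y_3 = 485·64020 + 66·470449 = 62099334.
  From (x_3, y_3) = (456335045, 62099334): x_4 = 485·456335045 + 54·66·62099334 = 442644523201; y_4 = 485·62099334 + 66·456335045 = 60236289960.
Step 3: Verify x_4² - 54·y_4² = 195934173919840627286401 - 195934173919840627286400 = 1 (should be 1). ✓

(x_1, y_1) = (485, 66); (x_4, y_4) = (442644523201, 60236289960).


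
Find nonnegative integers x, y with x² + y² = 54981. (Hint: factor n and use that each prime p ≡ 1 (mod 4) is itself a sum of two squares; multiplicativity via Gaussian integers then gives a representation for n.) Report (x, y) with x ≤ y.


Step 1: Factor n = 54981 = 3^2 · 41 · 149.
Step 2: Check the mod-4 condition on each prime factor: 3 ≡ 3 (mod 4), exponent 2 (must be even); 41 ≡ 1 (mod 4), exponent 1; 149 ≡ 1 (mod 4), exponent 1.
All primes ≡ 3 (mod 4) appear to even exponent (or don't appear), so by the two-squares theorem n IS expressible as a sum of two squares.
Step 3: Build a representation. Group n = k² · m with k = 3 and m = 41 · 149 = 6109 (a product of primes ≡ 1 (mod 4)); a representation of m scales to one of n via (k·x)² + (k·y)² = k²(x² + y²). Each prime p ≡ 1 (mod 4) is itself a sum of two squares; find a² by testing p − a² for a perfect square:
  41: 41 − 1² = 40, 41 − 2² = 37, 41 − 3² = 32, 41 − 4² = 25 = 5² ⇒ 41 = 4² + 5².
  149: 149 − 1² = 148, 149 − 2² = 145, 149 − 3² = 140, 149 − 4² = 133, 149 − 5² = 124, 149 − 6² = 113, 149 − 7² = 100 = 10² ⇒ 149 = 7² + 10².
  Combine using the Brahmagupta–Fibonacci identity (a² + b²)(c² + d²) = (ac − bd)² + (ad + bc)² = (ac + bd)² + (ad − bc)²:
  41 · 149 = 6109: from (4² + 5²)(7² + 10²), take (4·7 − 5·10, 4·10 + 5·7) = (28 − 50, 40 + 35) = (-22, 75); dropping signs (only squares matter) gives (22, 75); check 22² + 75² = 484 + 5625 = 6109 ✓.
  Scale by k = 3: (3·22, 3·75) = (66, 225).
Step 4: Order so x ≤ y and verify: 66² + 225² = 4356 + 50625 = 54981 = n. ✓

n = 54981 = 66² + 225² (one valid representation with x ≤ y).


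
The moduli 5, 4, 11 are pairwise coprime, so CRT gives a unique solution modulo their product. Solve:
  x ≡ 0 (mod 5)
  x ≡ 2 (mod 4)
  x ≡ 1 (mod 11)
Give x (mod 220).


Moduli 5, 4, 11 are pairwise coprime; by CRT there is a unique solution modulo M = 5 · 4 · 11 = 220.
Solve pairwise, accumulating the modulus:
  Start with x ≡ 0 (mod 5).
  Combine with x ≡ 2 (mod 4): since gcd(5, 4) = 1, we get a unique residue mod 20.
    Write x = 0 + 5·t and substitute into x ≡ 2 (mod 4): 5·t ≡ 2 − 0 = 2 (mod 4).
    Reduce coefficients mod 4: 1·t ≡ 2 (mod 4).
    So t ≡ 2 (mod 4).
    Then x = 0 + 5·2 = 10, valid modulo lcm(5, 4) = 20: x ≡ 10 (mod 20).
  Combine with x ≡ 1 (mod 11): since gcd(20, 11) = 1, we get a unique residue mod 220.
    Write x = 10 + 20·t and substitute into x ≡ 1 (mod 11): 20·t ≡ 1 − 10 = -9 (mod 11).
    Reduce coefficients mod 11: 9·t ≡ 2 (mod 11).
    The inverse of 9 mod 11 is 5 (since 9·5 = 45 = 4·11 + 1), so t ≡ 5·2 = 10 ≡ 10 (mod 11).
    Then x = 10 + 20·10 = 210, valid modulo lcm(20, 11) = 220: x ≡ 210 (mod 220).
Verify: 210 mod 5 = 0 ✓, 210 mod 4 = 2 ✓, 210 mod 11 = 1 ✓.

x ≡ 210 (mod 220).


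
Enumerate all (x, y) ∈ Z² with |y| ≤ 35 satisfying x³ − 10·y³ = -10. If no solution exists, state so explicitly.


The equation is x³ - 10y³ = -10. For fixed y, x³ = 10·y³ − 10, so a solution requires the RHS to be a perfect cube.
Strategy: iterate y from -35 to 35, compute RHS = 10·y³ − 10, and check whether it is a (positive or negative) perfect cube.
Check small values of y:
  y = 0: RHS = -10 is not a perfect cube.
  y = 1: RHS = 0 = (0)³ ⇒ x = 0 works.
  y = -1: RHS = -20 is not a perfect cube.
  y = 2: RHS = 70 is not a perfect cube.
  y = -2: RHS = -90 is not a perfect cube.
  y = 3: RHS = 260 is not a perfect cube.
  y = -3: RHS = -280 is not a perfect cube.
Continuing the search up to |y| = 35 finds no further solutions beyond those listed.
Collected solutions: (0, 1).

Solutions (with |y| ≤ 35): (0, 1).


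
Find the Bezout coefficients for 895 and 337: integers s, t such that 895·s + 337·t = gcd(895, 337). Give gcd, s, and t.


Euclidean algorithm on (895, 337) — divide until remainder is 0:
  895 = 2 · 337 + 221
  337 = 1 · 221 + 116
  221 = 1 · 116 + 105
  116 = 1 · 105 + 11
  105 = 9 · 11 + 6
  11 = 1 · 6 + 5
  6 = 1 · 5 + 1
  5 = 5 · 1 + 0
gcd(895, 337) = 1.
Track Bezout coefficients alongside the remainders: start with r₀ = 895 = a·1 + b·0 (s = 1, t = 0) and r₁ = 337 = a·0 + b·1 (s = 0, t = 1); each new remainder r_{k+1} = r_{k-1} − q_k·r_k inherits s_{k+1} = s_{k-1} − q_k·s_k, t_{k+1} = t_{k-1} − q_k·t_k, so r_k = a·s_k + b·t_k at every step:
  q = 2: r = 221, s = 1 − 2·0 = 1, t = 0 − 2·1 = -2  (check: 895·1 + 337·(-2) = 221)
  q = 1: r = 116, s = 0 − 1·1 = -1, t = 1 − 1·(-2) = 3  (check: 895·(-1) + 337·3 = 116)
  q = 1: r = 105, s = 1 − 1·(-1) = 2, t = -2 − 1·3 = -5  (check: 895·2 + 337·(-5) = 105)
  q = 1: r = 11, s = -1 − 1·2 = -3, t = 3 − 1·(-5) = 8  (check: 895·(-3) + 337·8 = 11)
  q = 9: r = 6, s = 2 − 9·(-3) = 29, t = -5 − 9·8 = -77  (check: 895·29 + 337·(-77) = 6)
  q = 1: r = 5, s = -3 − 1·29 = -32, t = 8 − 1·(-77) = 85  (check: 895·(-32) + 337·85 = 5)
  q = 1: r = 1, s = 29 − 1·(-32) = 61, t = -77 − 1·85 = -162  (check: 895·61 + 337·(-162) = 1)
The row with r = 1 (the gcd) gives the Bezout coefficients s = 61, t = -162.
Result: 895 · (61) + 337 · (-162) = 1.

gcd(895, 337) = 1; s = 61, t = -162 (check: 895·61 + 337·(-162) = 1).


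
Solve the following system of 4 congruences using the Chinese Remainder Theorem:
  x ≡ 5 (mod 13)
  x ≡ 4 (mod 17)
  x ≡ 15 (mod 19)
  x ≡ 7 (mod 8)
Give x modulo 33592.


Product of moduli M = 13 · 17 · 19 · 8 = 33592.
Merge one congruence at a time:
  Start: x ≡ 5 (mod 13).
  Combine with x ≡ 4 (mod 17); new modulus lcm = 221.
    Write x = 5 + 13·t and substitute into x ≡ 4 (mod 17): 13·t ≡ 4 − 5 = -1 (mod 17).
    Reduce coefficients mod 17: 13·t ≡ 16 (mod 17).
    The inverse of 13 mod 17 is 4 (since 13·4 = 52 = 3·17 + 1), so t ≡ 4·16 = 64 ≡ 13 (mod 17).
    Then x = 5 + 13·13 = 174, valid modulo lcm(13, 17) = 221: x ≡ 174 (mod 221).
  Combine with x ≡ 15 (mod 19); new modulus lcm = 4199.
    Write x = 174 + 221·t and substitute into x ≡ 15 (mod 19): 221·t ≡ 15 − 174 = -159 (mod 19).
    Reduce coefficients mod 19: 12·t ≡ 12 (mod 19).
    The inverse of 12 mod 19 is 8 (since 12·8 = 96 = 5·19 + 1), so t ≡ 8·12 = 96 ≡ 1 (mod 19).
    Then x = 174 + 221·1 = 395, valid modulo lcm(221, 19) = 4199: x ≡ 395 (mod 4199).
  Combine with x ≡ 7 (mod 8); new modulus lcm = 33592.
    Write x = 395 + 4199·t and substitute into x ≡ 7 (mod 8): 4199·t ≡ 7 − 395 = -388 (mod 8).
    Reduce coefficients mod 8: 7·t ≡ 4 (mod 8).
    The inverse of 7 mod 8 is 7 (since 7·7 = 49 = 6·8 + 1), so t ≡ 7·4 = 28 ≡ 4 (mod 8).
    Then x = 395 + 4199·4 = 17191, valid modulo lcm(4199, 8) = 33592: x ≡ 17191 (mod 33592).
Verify against each original: 17191 mod 13 = 5, 17191 mod 17 = 4, 17191 mod 19 = 15, 17191 mod 8 = 7.

x ≡ 17191 (mod 33592).


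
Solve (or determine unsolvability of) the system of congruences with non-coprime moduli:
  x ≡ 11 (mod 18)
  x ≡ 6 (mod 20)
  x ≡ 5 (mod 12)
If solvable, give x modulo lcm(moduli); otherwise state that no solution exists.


Moduli 18, 20, 12 are not pairwise coprime, so CRT works modulo lcm(m_i) when all pairwise compatibility conditions hold.
Pairwise compatibility: gcd(m_i, m_j) must divide a_i - a_j for every pair.
Merge one congruence at a time:
  Start: x ≡ 11 (mod 18).
  Combine with x ≡ 6 (mod 20): gcd(18, 20) = 2, and 6 - 11 = -5 is NOT divisible by 2.
    ⇒ system is inconsistent (no integer solution).

No solution (the system is inconsistent).


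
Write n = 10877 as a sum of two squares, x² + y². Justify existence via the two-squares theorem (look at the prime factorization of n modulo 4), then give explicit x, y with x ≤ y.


Step 1: Factor n = 10877 = 73 · 149.
Step 2: Check the mod-4 condition on each prime factor: 73 ≡ 1 (mod 4), exponent 1; 149 ≡ 1 (mod 4), exponent 1.
All primes ≡ 3 (mod 4) appear to even exponent (or don't appear), so by the two-squares theorem n IS expressible as a sum of two squares.
Step 3: Build a representation. Here n = 73 · 149 is a product of primes ≡ 1 (mod 4). Each prime p ≡ 1 (mod 4) is itself a sum of two squares; find a² by testing p − a² for a perfect square:
  73: 73 − 1² = 72, 73 − 2² = 69, 73 − 3² = 64 = 8² ⇒ 73 = 3² + 8².
  149: 149 − 1² = 148, 149 − 2² = 145, 149 − 3² = 140, 149 − 4² = 133, 149 − 5² = 124, 149 − 6² = 113, 149 − 7² = 100 = 10² ⇒ 149 = 7² + 10².
  Combine using the Brahmagupta–Fibonacci identity (a² + b²)(c² + d²) = (ac − bd)² + (ad + bc)² = (ac + bd)² + (ad − bc)²:
  73 · 149 = 10877: from (3² + 8²)(7² + 10²), take (3·7 − 8·10, 3·10 + 8·7) = (21 − 80, 30 + 56) = (-59, 86); dropping signs (only squares matter) gives (59, 86); check 59² + 86² = 3481 + 7396 = 10877 ✓.
Step 4: Order so x ≤ y and verify: 59² + 86² = 3481 + 7396 = 10877 = n. ✓

n = 10877 = 59² + 86² (one valid representation with x ≤ y).


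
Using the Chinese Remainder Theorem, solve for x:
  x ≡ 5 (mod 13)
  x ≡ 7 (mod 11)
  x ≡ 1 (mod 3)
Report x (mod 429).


Moduli 13, 11, 3 are pairwise coprime; by CRT there is a unique solution modulo M = 13 · 11 · 3 = 429.
Solve pairwise, accumulating the modulus:
  Start with x ≡ 5 (mod 13).
  Combine with x ≡ 7 (mod 11): since gcd(13, 11) = 1, we get a unique residue mod 143.
    Write x = 5 + 13·t and substitute into x ≡ 7 (mod 11): 13·t ≡ 7 − 5 = 2 (mod 11).
    Reduce coefficients mod 11: 2·t ≡ 2 (mod 11).
    The inverse of 2 mod 11 is 6 (since 2·6 = 12 = 1·11 + 1), so t ≡ 6·2 = 12 ≡ 1 (mod 11).
    Then x = 5 + 13·1 = 18, valid modulo lcm(13, 11) = 143: x ≡ 18 (mod 143).
  Combine with x ≡ 1 (mod 3): since gcd(143, 3) = 1, we get a unique residue mod 429.
    Write x = 18 + 143·t and substitute into x ≡ 1 (mod 3): 143·t ≡ 1 − 18 = -17 (mod 3).
    Reduce coefficients mod 3: 2·t ≡ 1 (mod 3).
    The inverse of 2 mod 3 is 2 (since 2·2 = 4 = 1·3 + 1), so t ≡ 2·1 = 2 ≡ 2 (mod 3).
    Then x = 18 + 143·2 = 304, valid modulo lcm(143, 3) = 429: x ≡ 304 (mod 429).
Verify: 304 mod 13 = 5 ✓, 304 mod 11 = 7 ✓, 304 mod 3 = 1 ✓.

x ≡ 304 (mod 429).


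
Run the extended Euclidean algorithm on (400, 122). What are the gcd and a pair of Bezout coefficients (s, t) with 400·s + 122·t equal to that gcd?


Euclidean algorithm on (400, 122) — divide until remainder is 0:
  400 = 3 · 122 + 34
  122 = 3 · 34 + 20
  34 = 1 · 20 + 14
  20 = 1 · 14 + 6
  14 = 2 · 6 + 2
  6 = 3 · 2 + 0
gcd(400, 122) = 2.
Track Bezout coefficients alongside the remainders: start with r₀ = 400 = a·1 + b·0 (s = 1, t = 0) and r₁ = 122 = a·0 + b·1 (s = 0, t = 1); each new remainder r_{k+1} = r_{k-1} − q_k·r_k inherits s_{k+1} = s_{k-1} − q_k·s_k, t_{k+1} = t_{k-1} − q_k·t_k, so r_k = a·s_k + b·t_k at every step:
  q = 3: r = 34, s = 1 − 3·0 = 1, t = 0 − 3·1 = -3  (check: 400·1 + 122·(-3) = 34)
  q = 3: r = 20, s = 0 − 3·1 = -3, t = 1 − 3·(-3) = 10  (check: 400·(-3) + 122·10 = 20)
  q = 1: r = 14, s = 1 − 1·(-3) = 4, t = -3 − 1·10 = -13  (check: 400·4 + 122·(-13) = 14)
  q = 1: r = 6, s = -3 − 1·4 = -7, t = 10 − 1·(-13) = 23  (check: 400·(-7) + 122·23 = 6)
  q = 2: r = 2, s = 4 − 2·(-7) = 18, t = -13 − 2·23 = -59  (check: 400·18 + 122·(-59) = 2)
The row with r = 2 (the gcd) gives the Bezout coefficients s = 18, t = -59.
Result: 400 · (18) + 122 · (-59) = 2.

gcd(400, 122) = 2; s = 18, t = -59 (check: 400·18 + 122·(-59) = 2).


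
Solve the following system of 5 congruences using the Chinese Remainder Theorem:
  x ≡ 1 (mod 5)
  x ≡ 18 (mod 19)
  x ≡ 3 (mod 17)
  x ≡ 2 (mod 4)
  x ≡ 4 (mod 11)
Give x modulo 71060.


Product of moduli M = 5 · 19 · 17 · 4 · 11 = 71060.
Merge one congruence at a time:
  Start: x ≡ 1 (mod 5).
  Combine with x ≡ 18 (mod 19); new modulus lcm = 95.
    Write x = 1 + 5·t and substitute into x ≡ 18 (mod 19): 5·t ≡ 18 − 1 = 17 (mod 19).
    The inverse of 5 mod 19 is 4 (since 5·4 = 20 = 1·19 + 1), so t ≡ 4·17 = 68 ≡ 11 (mod 19).
    Then x = 1 + 5·11 = 56, valid modulo lcm(5, 19) = 95: x ≡ 56 (mod 95).
  Combine with x ≡ 3 (mod 17); new modulus lcm = 1615.
    Write x = 56 + 95·t and substitute into x ≡ 3 (mod 17): 95·t ≡ 3 − 56 = -53 (mod 17).
    Reduce coefficients mod 17: 10·t ≡ 15 (mod 17).
    The inverse of 10 mod 17 is 12 (since 10·12 = 120 = 7·17 + 1), so t ≡ 12·15 = 180 ≡ 10 (mod 17).
    Then x = 56 + 95·10 = 1006, valid modulo lcm(95, 17) = 1615: x ≡ 1006 (mod 1615).
  Combine with x ≡ 2 (mod 4); new modulus lcm = 6460.
    Write x = 1006 + 1615·t and substitute into x ≡ 2 (mod 4): 1615·t ≡ 2 − 1006 = -1004 (mod 4).
    Reduce coefficients mod 4: 3·t ≡ 0 (mod 4).
    The inverse of 3 mod 4 is 3 (since 3·3 = 9 = 2·4 + 1), so t ≡ 3·0 = 0 ≡ 0 (mod 4).
    Then x = 1006 + 1615·0 = 1006, valid modulo lcm(1615, 4) = 6460: x ≡ 1006 (mod 6460).
  Combine with x ≡ 4 (mod 11); new modulus lcm = 71060.
    Write x = 1006 + 6460·t and substitute into x ≡ 4 (mod 11): 6460·t ≡ 4 − 1006 = -1002 (mod 11).
    Reduce coefficients mod 11: 3·t ≡ 10 (mod 11).
    The inverse of 3 mod 11 is 4 (since 3·4 = 12 = 1·11 + 1), so t ≡ 4·10 = 40 ≡ 7 (mod 11).
    Then x = 1006 + 6460·7 = 46226, valid modulo lcm(6460, 11) = 71060: x ≡ 46226 (mod 71060).
Verify against each original: 46226 mod 5 = 1, 46226 mod 19 = 18, 46226 mod 17 = 3, 46226 mod 4 = 2, 46226 mod 11 = 4.

x ≡ 46226 (mod 71060).


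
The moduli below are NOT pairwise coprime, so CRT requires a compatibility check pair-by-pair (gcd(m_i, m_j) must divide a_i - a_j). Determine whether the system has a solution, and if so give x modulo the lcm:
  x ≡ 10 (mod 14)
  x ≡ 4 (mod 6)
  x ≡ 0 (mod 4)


Moduli 14, 6, 4 are not pairwise coprime, so CRT works modulo lcm(m_i) when all pairwise compatibility conditions hold.
Pairwise compatibility: gcd(m_i, m_j) must divide a_i - a_j for every pair.
Merge one congruence at a time:
  Start: x ≡ 10 (mod 14).
  Combine with x ≡ 4 (mod 6): gcd(14, 6) = 2; 4 - 10 = -6, which IS divisible by 2, so compatible.
    Write x = 10 + 14·t and substitute into x ≡ 4 (mod 6): 14·t ≡ 4 − 10 = -6 (mod 6).
    Divide the congruence (and modulus) by g = 2: 7·t ≡ -3 (mod 3).
    Reduce coefficients mod 3: 1·t ≡ 0 (mod 3).
    So t ≡ 0 (mod 3).
    Then x = 10 + 14·0 = 10, valid modulo lcm(14, 6) = 42: x ≡ 10 (mod 42).
  Combine with x ≡ 0 (mod 4): gcd(42, 4) = 2; 0 - 10 = -10, which IS divisible by 2, so compatible.
    Write x = 10 + 42·t and substitute into x ≡ 0 (mod 4): 42·t ≡ 0 − 10 = -10 (mod 4).
    Divide the congruence (and modulus) by g = 2: 21·t ≡ -5 (mod 2).
    Reduce coefficients mod 2: 1·t ≡ 1 (mod 2).
    So t ≡ 1 (mod 2).
    Then x = 10 + 42·1 = 52, valid modulo lcm(42, 4) = 84: x ≡ 52 (mod 84).
Verify: 52 mod 14 = 10, 52 mod 6 = 4, 52 mod 4 = 0.

x ≡ 52 (mod 84).


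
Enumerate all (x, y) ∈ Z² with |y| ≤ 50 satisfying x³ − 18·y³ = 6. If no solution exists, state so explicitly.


The equation is x³ - 18y³ = 6. For fixed y, x³ = 18·y³ + 6, so a solution requires the RHS to be a perfect cube.
Strategy: iterate y from -50 to 50, compute RHS = 18·y³ + 6, and check whether it is a (positive or negative) perfect cube.
Check small values of y:
  y = 0: RHS = 6 is not a perfect cube.
  y = 1: RHS = 24 is not a perfect cube.
  y = -1: RHS = -12 is not a perfect cube.
  y = 2: RHS = 150 is not a perfect cube.
  y = -2: RHS = -138 is not a perfect cube.
  y = 3: RHS = 492 is not a perfect cube.
  y = -3: RHS = -480 is not a perfect cube.
Continuing the search up to |y| = 50 finds no solutions either.
No (x, y) in the scanned range satisfies the equation.

No integer solutions with |y| ≤ 50.


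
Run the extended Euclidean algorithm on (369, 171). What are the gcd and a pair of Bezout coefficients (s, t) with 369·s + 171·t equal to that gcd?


Euclidean algorithm on (369, 171) — divide until remainder is 0:
  369 = 2 · 171 + 27
  171 = 6 · 27 + 9
  27 = 3 · 9 + 0
gcd(369, 171) = 9.
Track Bezout coefficients alongside the remainders: start with r₀ = 369 = a·1 + b·0 (s = 1, t = 0) and r₁ = 171 = a·0 + b·1 (s = 0, t = 1); each new remainder r_{k+1} = r_{k-1} − q_k·r_k inherits s_{k+1} = s_{k-1} − q_k·s_k, t_{k+1} = t_{k-1} − q_k·t_k, so r_k = a·s_k + b·t_k at every step:
  q = 2: r = 27, s = 1 − 2·0 = 1, t = 0 − 2·1 = -2  (check: 369·1 + 171·(-2) = 27)
  q = 6: r = 9, s = 0 − 6·1 = -6, t = 1 − 6·(-2) = 13  (check: 369·(-6) + 171·13 = 9)
The row with r = 9 (the gcd) gives the Bezout coefficients s = -6, t = 13.
Result: 369 · (-6) + 171 · (13) = 9.

gcd(369, 171) = 9; s = -6, t = 13 (check: 369·(-6) + 171·13 = 9).


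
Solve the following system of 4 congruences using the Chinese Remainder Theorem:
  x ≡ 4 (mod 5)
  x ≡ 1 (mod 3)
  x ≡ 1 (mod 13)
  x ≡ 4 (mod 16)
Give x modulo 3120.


Product of moduli M = 5 · 3 · 13 · 16 = 3120.
Merge one congruence at a time:
  Start: x ≡ 4 (mod 5).
  Combine with x ≡ 1 (mod 3); new modulus lcm = 15.
    Write x = 4 + 5·t and substitute into x ≡ 1 (mod 3): 5·t ≡ 1 − 4 = -3 (mod 3).
    Reduce coefficients mod 3: 2·t ≡ 0 (mod 3).
    The inverse of 2 mod 3 is 2 (since 2·2 = 4 = 1·3 + 1), so t ≡ 2·0 = 0 ≡ 0 (mod 3).
    Then x = 4 + 5·0 = 4, valid modulo lcm(5, 3) = 15: x ≡ 4 (mod 15).
  Combine with x ≡ 1 (mod 13); new modulus lcm = 195.
    Write x = 4 + 15·t and substitute into x ≡ 1 (mod 13): 15·t ≡ 1 − 4 = -3 (mod 13).
    Reduce coefficients mod 13: 2·t ≡ 10 (mod 13).
    The inverse of 2 mod 13 is 7 (since 2·7 = 14 = 1·13 + 1), so t ≡ 7·10 = 70 ≡ 5 (mod 13).
    Then x = 4 + 15·5 = 79, valid modulo lcm(15, 13) = 195: x ≡ 79 (mod 195).
  Combine with x ≡ 4 (mod 16); new modulus lcm = 3120.
    Write x = 79 + 195·t and substitute into x ≡ 4 (mod 16): 195·t ≡ 4 − 79 = -75 (mod 16).
    Reduce coefficients mod 16: 3·t ≡ 5 (mod 16).
    The inverse of 3 mod 16 is 11 (since 3·11 = 33 = 2·16 + 1), so t ≡ 11·5 = 55 ≡ 7 (mod 16).
    Then x = 79 + 195·7 = 1444, valid modulo lcm(195, 16) = 3120: x ≡ 1444 (mod 3120).
Verify against each original: 1444 mod 5 = 4, 1444 mod 3 = 1, 1444 mod 13 = 1, 1444 mod 16 = 4.

x ≡ 1444 (mod 3120).


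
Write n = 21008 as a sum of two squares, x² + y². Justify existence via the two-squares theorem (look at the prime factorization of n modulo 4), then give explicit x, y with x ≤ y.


Step 1: Factor n = 21008 = 2^4 · 13 · 101.
Step 2: Check the mod-4 condition on each prime factor: 2 = 2 (special); 13 ≡ 1 (mod 4), exponent 1; 101 ≡ 1 (mod 4), exponent 1.
All primes ≡ 3 (mod 4) appear to even exponent (or don't appear), so by the two-squares theorem n IS expressible as a sum of two squares.
Step 3: Build a representation. Group n = k² · m with k = 4 and m = 13 · 101 = 1313 (a product of primes ≡ 1 (mod 4)); a representation of m scales to one of n via (k·x)² + (k·y)² = k²(x² + y²). Each prime p ≡ 1 (mod 4) is itself a sum of two squares; find a² by testing p − a² for a perfect square:
  13: 13 − 1² = 12, 13 − 2² = 9 = 3² ⇒ 13 = 2² + 3².
  101: 101 − 1² = 100 = 10² ⇒ 101 = 1² + 10².
  Combine using the Brahmagupta–Fibonacci identity (a² + b²)(c² + d²) = (ac − bd)² + (ad + bc)² = (ac + bd)² + (ad − bc)²:
  13 · 101 = 1313: from (2² + 3²)(1² + 10²), take (2·1 − 3·10, 2·10 + 3·1) = (2 − 30, 20 + 3) = (-28, 23); dropping signs (only squares matter) gives (28, 23); check 28² + 23² = 784 + 529 = 1313 ✓.
  Scale by k = 4: (4·28, 4·23) = (112, 92).
Step 4: Order so x ≤ y and verify: 92² + 112² = 8464 + 12544 = 21008 = n. ✓

n = 21008 = 92² + 112² (one valid representation with x ≤ y).


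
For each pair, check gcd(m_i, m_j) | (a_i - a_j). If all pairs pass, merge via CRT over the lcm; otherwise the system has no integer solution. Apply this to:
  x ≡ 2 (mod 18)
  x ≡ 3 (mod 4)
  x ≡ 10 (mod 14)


Moduli 18, 4, 14 are not pairwise coprime, so CRT works modulo lcm(m_i) when all pairwise compatibility conditions hold.
Pairwise compatibility: gcd(m_i, m_j) must divide a_i - a_j for every pair.
Merge one congruence at a time:
  Start: x ≡ 2 (mod 18).
  Combine with x ≡ 3 (mod 4): gcd(18, 4) = 2, and 3 - 2 = 1 is NOT divisible by 2.
    ⇒ system is inconsistent (no integer solution).

No solution (the system is inconsistent).


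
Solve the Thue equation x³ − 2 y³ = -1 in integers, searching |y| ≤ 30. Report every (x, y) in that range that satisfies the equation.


The equation is x³ - 2y³ = -1. For fixed y, x³ = 2·y³ − 1, so a solution requires the RHS to be a perfect cube.
Strategy: iterate y from -30 to 30, compute RHS = 2·y³ − 1, and check whether it is a (positive or negative) perfect cube.
Check small values of y:
  y = 0: RHS = -1 = (-1)³ ⇒ x = -1 works.
  y = 1: RHS = 1 = (1)³ ⇒ x = 1 works.
  y = -1: RHS = -3 is not a perfect cube.
  y = 2: RHS = 15 is not a perfect cube.
  y = -2: RHS = -17 is not a perfect cube.
  y = 3: RHS = 53 is not a perfect cube.
  y = -3: RHS = -55 is not a perfect cube.
Continuing the search up to |y| = 30 finds no further solutions beyond those listed.
Collected solutions: (-1, 0), (1, 1).

Solutions (with |y| ≤ 30): (-1, 0), (1, 1).


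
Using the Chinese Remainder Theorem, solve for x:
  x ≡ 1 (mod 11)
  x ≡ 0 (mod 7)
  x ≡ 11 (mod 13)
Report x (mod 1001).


Moduli 11, 7, 13 are pairwise coprime; by CRT there is a unique solution modulo M = 11 · 7 · 13 = 1001.
Solve pairwise, accumulating the modulus:
  Start with x ≡ 1 (mod 11).
  Combine with x ≡ 0 (mod 7): since gcd(11, 7) = 1, we get a unique residue mod 77.
    Write x = 1 + 11·t and substitute into x ≡ 0 (mod 7): 11·t ≡ 0 − 1 = -1 (mod 7).
    Reduce coefficients mod 7: 4·t ≡ 6 (mod 7).
    The inverse of 4 mod 7 is 2 (since 4·2 = 8 = 1·7 + 1), so t ≡ 2·6 = 12 ≡ 5 (mod 7).
    Then x = 1 + 11·5 = 56, valid modulo lcm(11, 7) = 77: x ≡ 56 (mod 77).
  Combine with x ≡ 11 (mod 13): since gcd(77, 13) = 1, we get a unique residue mod 1001.
    Write x = 56 + 77·t and substitute into x ≡ 11 (mod 13): 77·t ≡ 11 − 56 = -45 (mod 13).
    Reduce coefficients mod 13: 12·t ≡ 7 (mod 13).
    The inverse of 12 mod 13 is 12 (since 12·12 = 144 = 11·13 + 1), so t ≡ 12·7 = 84 ≡ 6 (mod 13).
    Then x = 56 + 77·6 = 518, valid modulo lcm(77, 13) = 1001: x ≡ 518 (mod 1001).
Verify: 518 mod 11 = 1 ✓, 518 mod 7 = 0 ✓, 518 mod 13 = 11 ✓.

x ≡ 518 (mod 1001).


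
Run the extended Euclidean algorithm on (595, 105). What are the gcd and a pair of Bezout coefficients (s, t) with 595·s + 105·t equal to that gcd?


Euclidean algorithm on (595, 105) — divide until remainder is 0:
  595 = 5 · 105 + 70
  105 = 1 · 70 + 35
  70 = 2 · 35 + 0
gcd(595, 105) = 35.
Track Bezout coefficients alongside the remainders: start with r₀ = 595 = a·1 + b·0 (s = 1, t = 0) and r₁ = 105 = a·0 + b·1 (s = 0, t = 1); each new remainder r_{k+1} = r_{k-1} − q_k·r_k inherits s_{k+1} = s_{k-1} − q_k·s_k, t_{k+1} = t_{k-1} − q_k·t_k, so r_k = a·s_k + b·t_k at every step:
  q = 5: r = 70, s = 1 − 5·0 = 1, t = 0 − 5·1 = -5  (check: 595·1 + 105·(-5) = 70)
  q = 1: r = 35, s = 0 − 1·1 = -1, t = 1 − 1·(-5) = 6  (check: 595·(-1) + 105·6 = 35)
The row with r = 35 (the gcd) gives the Bezout coefficients s = -1, t = 6.
Result: 595 · (-1) + 105 · (6) = 35.

gcd(595, 105) = 35; s = -1, t = 6 (check: 595·(-1) + 105·6 = 35).


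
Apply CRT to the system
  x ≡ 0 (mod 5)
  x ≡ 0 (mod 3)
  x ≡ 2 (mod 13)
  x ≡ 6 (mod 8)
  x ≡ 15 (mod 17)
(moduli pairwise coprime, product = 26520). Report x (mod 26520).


Product of moduli M = 5 · 3 · 13 · 8 · 17 = 26520.
Merge one congruence at a time:
  Start: x ≡ 0 (mod 5).
  Combine with x ≡ 0 (mod 3); new modulus lcm = 15.
    Write x = 0 + 5·t and substitute into x ≡ 0 (mod 3): 5·t ≡ 0 − 0 = 0 (mod 3).
    Reduce coefficients mod 3: 2·t ≡ 0 (mod 3).
    The inverse of 2 mod 3 is 2 (since 2·2 = 4 = 1·3 + 1), so t ≡ 2·0 = 0 ≡ 0 (mod 3).
    Then x = 0 + 5·0 = 0, valid modulo lcm(5, 3) = 15: x ≡ 0 (mod 15).
  Combine with x ≡ 2 (mod 13); new modulus lcm = 195.
    Write x = 0 + 15·t and substitute into x ≡ 2 (mod 13): 15·t ≡ 2 − 0 = 2 (mod 13).
    Reduce coefficients mod 13: 2·t ≡ 2 (mod 13).
    The inverse of 2 mod 13 is 7 (since 2·7 = 14 = 1·13 + 1), so t ≡ 7·2 = 14 ≡ 1 (mod 13).
    Then x = 0 + 15·1 = 15, valid modulo lcm(15, 13) = 195: x ≡ 15 (mod 195).
  Combine with x ≡ 6 (mod 8); new modulus lcm = 1560.
    Write x = 15 + 195·t and substitute into x ≡ 6 (mod 8): 195·t ≡ 6 − 15 = -9 (mod 8).
    Reduce coefficients mod 8: 3·t ≡ 7 (mod 8).
    The inverse of 3 mod 8 is 3 (since 3·3 = 9 = 1·8 + 1), so t ≡ 3·7 = 21 ≡ 5 (mod 8).
    Then x = 15 + 195·5 = 990, valid modulo lcm(195, 8) = 1560: x ≡ 990 (mod 1560).
  Combine with x ≡ 15 (mod 17); new modulus lcm = 26520.
    Write x = 990 + 1560·t and substitute into x ≡ 15 (mod 17): 1560·t ≡ 15 − 990 = -975 (mod 17).
    Reduce coefficients mod 17: 13·t ≡ 11 (mod 17).
    The inverse of 13 mod 17 is 4 (since 13·4 = 52 = 3·17 + 1), so t ≡ 4·11 = 44 ≡ 10 (mod 17).
    Then x = 990 + 1560·10 = 16590, valid modulo lcm(1560, 17) = 26520: x ≡ 16590 (mod 26520).
Verify against each original: 16590 mod 5 = 0, 16590 mod 3 = 0, 16590 mod 13 = 2, 16590 mod 8 = 6, 16590 mod 17 = 15.

x ≡ 16590 (mod 26520).


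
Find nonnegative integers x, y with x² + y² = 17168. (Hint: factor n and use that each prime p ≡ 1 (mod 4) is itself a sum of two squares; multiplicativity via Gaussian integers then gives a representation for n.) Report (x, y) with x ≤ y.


Step 1: Factor n = 17168 = 2^4 · 29 · 37.
Step 2: Check the mod-4 condition on each prime factor: 2 = 2 (special); 29 ≡ 1 (mod 4), exponent 1; 37 ≡ 1 (mod 4), exponent 1.
All primes ≡ 3 (mod 4) appear to even exponent (or don't appear), so by the two-squares theorem n IS expressible as a sum of two squares.
Step 3: Build a representation. Group n = k² · m with k = 4 and m = 29 · 37 = 1073 (a product of primes ≡ 1 (mod 4)); a representation of m scales to one of n via (k·x)² + (k·y)² = k²(x² + y²). Each prime p ≡ 1 (mod 4) is itself a sum of two squares; find a² by testing p − a² for a perfect square:
  29: 29 − 1² = 28, 29 − 2² = 25 = 5² ⇒ 29 = 2² + 5².
  37: 37 − 1² = 36 = 6² ⇒ 37 = 1² + 6².
  Combine using the Brahmagupta–Fibonacci identity (a² + b²)(c² + d²) = (ac − bd)² + (ad + bc)² = (ac + bd)² + (ad − bc)²:
  29 · 37 = 1073: from (2² + 5²)(1² + 6²), take (2·1 − 5·6, 2·6 + 5·1) = (2 − 30, 12 + 5) = (-28, 17); dropping signs (only squares matter) gives (28, 17); check 28² + 17² = 784 + 289 = 1073 ✓.
  Scale by k = 4: (4·28, 4·17) = (112, 68).
Step 4: Order so x ≤ y and verify: 68² + 112² = 4624 + 12544 = 17168 = n. ✓

n = 17168 = 68² + 112² (one valid representation with x ≤ y).
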